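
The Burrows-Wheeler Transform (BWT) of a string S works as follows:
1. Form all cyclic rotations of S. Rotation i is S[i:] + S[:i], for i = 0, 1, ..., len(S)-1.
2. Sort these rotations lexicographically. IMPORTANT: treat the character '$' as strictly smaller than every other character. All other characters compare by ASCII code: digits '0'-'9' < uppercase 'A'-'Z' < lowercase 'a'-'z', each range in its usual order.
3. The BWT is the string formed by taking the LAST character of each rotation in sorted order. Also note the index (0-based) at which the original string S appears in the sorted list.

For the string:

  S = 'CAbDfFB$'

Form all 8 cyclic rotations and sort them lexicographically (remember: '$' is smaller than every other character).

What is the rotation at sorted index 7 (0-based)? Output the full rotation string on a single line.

Answer: fFB$CAbD

Derivation:
All 8 rotations (rotation i = S[i:]+S[:i]):
  rot[0] = CAbDfFB$
  rot[1] = AbDfFB$C
  rot[2] = bDfFB$CA
  rot[3] = DfFB$CAb
  rot[4] = fFB$CAbD
  rot[5] = FB$CAbDf
  rot[6] = B$CAbDfF
  rot[7] = $CAbDfFB
Sorted (with $ < everything):
  sorted[0] = $CAbDfFB
  sorted[1] = AbDfFB$C
  sorted[2] = B$CAbDfF
  sorted[3] = CAbDfFB$
  sorted[4] = DfFB$CAb
  sorted[5] = FB$CAbDf
  sorted[6] = bDfFB$CA
  sorted[7] = fFB$CAbD
sorted[7] = fFB$CAbD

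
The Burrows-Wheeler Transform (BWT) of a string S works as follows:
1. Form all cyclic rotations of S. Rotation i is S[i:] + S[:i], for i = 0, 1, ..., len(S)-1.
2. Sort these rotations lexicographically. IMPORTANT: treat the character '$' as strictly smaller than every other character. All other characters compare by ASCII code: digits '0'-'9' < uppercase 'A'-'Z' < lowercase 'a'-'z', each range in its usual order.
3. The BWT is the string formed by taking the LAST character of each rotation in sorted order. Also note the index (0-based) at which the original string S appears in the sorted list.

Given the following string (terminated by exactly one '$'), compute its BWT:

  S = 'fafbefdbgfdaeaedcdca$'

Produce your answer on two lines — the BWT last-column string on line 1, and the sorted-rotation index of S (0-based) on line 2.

All 21 rotations (rotation i = S[i:]+S[:i]):
  rot[0] = fafbefdbgfdaeaedcdca$
  rot[1] = afbefdbgfdaeaedcdca$f
  rot[2] = fbefdbgfdaeaedcdca$fa
  rot[3] = befdbgfdaeaedcdca$faf
  rot[4] = efdbgfdaeaedcdca$fafb
  rot[5] = fdbgfdaeaedcdca$fafbe
  rot[6] = dbgfdaeaedcdca$fafbef
  rot[7] = bgfdaeaedcdca$fafbefd
  rot[8] = gfdaeaedcdca$fafbefdb
  rot[9] = fdaeaedcdca$fafbefdbg
  rot[10] = daeaedcdca$fafbefdbgf
  rot[11] = aeaedcdca$fafbefdbgfd
  rot[12] = eaedcdca$fafbefdbgfda
  rot[13] = aedcdca$fafbefdbgfdae
  rot[14] = edcdca$fafbefdbgfdaea
  rot[15] = dcdca$fafbefdbgfdaeae
  rot[16] = cdca$fafbefdbgfdaeaed
  rot[17] = dca$fafbefdbgfdaeaedc
  rot[18] = ca$fafbefdbgfdaeaedcd
  rot[19] = a$fafbefdbgfdaeaedcdc
  rot[20] = $fafbefdbgfdaeaedcdca
Sorted (with $ < everything):
  sorted[0] = $fafbefdbgfdaeaedcdca  (last char: 'a')
  sorted[1] = a$fafbefdbgfdaeaedcdc  (last char: 'c')
  sorted[2] = aeaedcdca$fafbefdbgfd  (last char: 'd')
  sorted[3] = aedcdca$fafbefdbgfdae  (last char: 'e')
  sorted[4] = afbefdbgfdaeaedcdca$f  (last char: 'f')
  sorted[5] = befdbgfdaeaedcdca$faf  (last char: 'f')
  sorted[6] = bgfdaeaedcdca$fafbefd  (last char: 'd')
  sorted[7] = ca$fafbefdbgfdaeaedcd  (last char: 'd')
  sorted[8] = cdca$fafbefdbgfdaeaed  (last char: 'd')
  sorted[9] = daeaedcdca$fafbefdbgf  (last char: 'f')
  sorted[10] = dbgfdaeaedcdca$fafbef  (last char: 'f')
  sorted[11] = dca$fafbefdbgfdaeaedc  (last char: 'c')
  sorted[12] = dcdca$fafbefdbgfdaeae  (last char: 'e')
  sorted[13] = eaedcdca$fafbefdbgfda  (last char: 'a')
  sorted[14] = edcdca$fafbefdbgfdaea  (last char: 'a')
  sorted[15] = efdbgfdaeaedcdca$fafb  (last char: 'b')
  sorted[16] = fafbefdbgfdaeaedcdca$  (last char: '$')
  sorted[17] = fbefdbgfdaeaedcdca$fa  (last char: 'a')
  sorted[18] = fdaeaedcdca$fafbefdbg  (last char: 'g')
  sorted[19] = fdbgfdaeaedcdca$fafbe  (last char: 'e')
  sorted[20] = gfdaeaedcdca$fafbefdb  (last char: 'b')
Last column: acdeffdddffceaab$ageb
Original string S is at sorted index 16

Answer: acdeffdddffceaab$ageb
16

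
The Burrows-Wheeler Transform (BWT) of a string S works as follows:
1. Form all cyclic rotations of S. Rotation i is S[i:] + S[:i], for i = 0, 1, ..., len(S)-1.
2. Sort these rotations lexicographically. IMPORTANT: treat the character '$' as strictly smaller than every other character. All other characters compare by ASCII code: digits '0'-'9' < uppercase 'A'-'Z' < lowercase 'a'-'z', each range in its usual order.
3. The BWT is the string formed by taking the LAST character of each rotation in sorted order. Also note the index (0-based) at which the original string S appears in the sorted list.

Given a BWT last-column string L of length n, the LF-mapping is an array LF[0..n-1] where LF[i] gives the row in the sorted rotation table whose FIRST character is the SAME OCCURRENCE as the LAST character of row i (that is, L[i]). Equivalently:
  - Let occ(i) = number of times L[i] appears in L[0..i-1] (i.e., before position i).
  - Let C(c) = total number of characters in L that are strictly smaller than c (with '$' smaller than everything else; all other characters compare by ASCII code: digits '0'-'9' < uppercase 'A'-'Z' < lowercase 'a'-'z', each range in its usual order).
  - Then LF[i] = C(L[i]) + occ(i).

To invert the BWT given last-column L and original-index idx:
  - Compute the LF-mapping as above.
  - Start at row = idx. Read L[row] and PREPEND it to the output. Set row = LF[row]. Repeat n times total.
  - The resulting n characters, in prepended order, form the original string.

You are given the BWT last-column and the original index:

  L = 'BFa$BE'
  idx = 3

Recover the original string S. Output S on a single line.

Answer: EaBFB$

Derivation:
LF mapping: 1 4 5 0 2 3
Walk LF starting at row 3, prepending L[row]:
  step 1: row=3, L[3]='$', prepend. Next row=LF[3]=0
  step 2: row=0, L[0]='B', prepend. Next row=LF[0]=1
  step 3: row=1, L[1]='F', prepend. Next row=LF[1]=4
  step 4: row=4, L[4]='B', prepend. Next row=LF[4]=2
  step 5: row=2, L[2]='a', prepend. Next row=LF[2]=5
  step 6: row=5, L[5]='E', prepend. Next row=LF[5]=3
Reversed output: EaBFB$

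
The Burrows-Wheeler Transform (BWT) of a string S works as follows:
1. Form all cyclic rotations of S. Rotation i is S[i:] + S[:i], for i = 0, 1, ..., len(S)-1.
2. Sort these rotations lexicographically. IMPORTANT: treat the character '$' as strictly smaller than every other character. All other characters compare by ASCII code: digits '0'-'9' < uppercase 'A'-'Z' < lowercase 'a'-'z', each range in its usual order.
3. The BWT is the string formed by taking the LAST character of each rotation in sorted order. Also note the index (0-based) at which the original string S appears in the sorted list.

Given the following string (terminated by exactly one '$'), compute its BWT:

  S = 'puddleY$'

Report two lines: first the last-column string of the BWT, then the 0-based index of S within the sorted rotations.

All 8 rotations (rotation i = S[i:]+S[:i]):
  rot[0] = puddleY$
  rot[1] = uddleY$p
  rot[2] = ddleY$pu
  rot[3] = dleY$pud
  rot[4] = leY$pudd
  rot[5] = eY$puddl
  rot[6] = Y$puddle
  rot[7] = $puddleY
Sorted (with $ < everything):
  sorted[0] = $puddleY  (last char: 'Y')
  sorted[1] = Y$puddle  (last char: 'e')
  sorted[2] = ddleY$pu  (last char: 'u')
  sorted[3] = dleY$pud  (last char: 'd')
  sorted[4] = eY$puddl  (last char: 'l')
  sorted[5] = leY$pudd  (last char: 'd')
  sorted[6] = puddleY$  (last char: '$')
  sorted[7] = uddleY$p  (last char: 'p')
Last column: Yeudld$p
Original string S is at sorted index 6

Answer: Yeudld$p
6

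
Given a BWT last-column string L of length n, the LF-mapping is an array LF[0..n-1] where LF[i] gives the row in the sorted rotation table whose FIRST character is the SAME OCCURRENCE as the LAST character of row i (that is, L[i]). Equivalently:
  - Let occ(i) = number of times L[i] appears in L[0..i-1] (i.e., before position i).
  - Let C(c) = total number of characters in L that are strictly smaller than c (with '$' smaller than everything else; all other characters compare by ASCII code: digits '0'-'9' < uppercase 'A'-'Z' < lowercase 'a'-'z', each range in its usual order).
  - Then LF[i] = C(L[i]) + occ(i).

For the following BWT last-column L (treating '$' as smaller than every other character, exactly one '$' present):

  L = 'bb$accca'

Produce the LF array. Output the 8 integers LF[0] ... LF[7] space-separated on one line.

Char counts: '$':1, 'a':2, 'b':2, 'c':3
C (first-col start): C('$')=0, C('a')=1, C('b')=3, C('c')=5
L[0]='b': occ=0, LF[0]=C('b')+0=3+0=3
L[1]='b': occ=1, LF[1]=C('b')+1=3+1=4
L[2]='$': occ=0, LF[2]=C('$')+0=0+0=0
L[3]='a': occ=0, LF[3]=C('a')+0=1+0=1
L[4]='c': occ=0, LF[4]=C('c')+0=5+0=5
L[5]='c': occ=1, LF[5]=C('c')+1=5+1=6
L[6]='c': occ=2, LF[6]=C('c')+2=5+2=7
L[7]='a': occ=1, LF[7]=C('a')+1=1+1=2

Answer: 3 4 0 1 5 6 7 2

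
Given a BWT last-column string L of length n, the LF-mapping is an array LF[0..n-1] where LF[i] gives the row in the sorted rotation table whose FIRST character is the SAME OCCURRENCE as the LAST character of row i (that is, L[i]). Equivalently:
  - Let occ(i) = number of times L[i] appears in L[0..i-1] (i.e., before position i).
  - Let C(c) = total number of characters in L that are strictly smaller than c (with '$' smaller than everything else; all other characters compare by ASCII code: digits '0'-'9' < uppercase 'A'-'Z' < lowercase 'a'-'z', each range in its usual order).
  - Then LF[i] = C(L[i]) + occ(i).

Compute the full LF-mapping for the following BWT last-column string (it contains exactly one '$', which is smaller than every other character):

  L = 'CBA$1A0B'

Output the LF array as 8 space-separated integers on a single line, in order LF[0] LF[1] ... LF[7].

Answer: 7 5 3 0 2 4 1 6

Derivation:
Char counts: '$':1, '0':1, '1':1, 'A':2, 'B':2, 'C':1
C (first-col start): C('$')=0, C('0')=1, C('1')=2, C('A')=3, C('B')=5, C('C')=7
L[0]='C': occ=0, LF[0]=C('C')+0=7+0=7
L[1]='B': occ=0, LF[1]=C('B')+0=5+0=5
L[2]='A': occ=0, LF[2]=C('A')+0=3+0=3
L[3]='$': occ=0, LF[3]=C('$')+0=0+0=0
L[4]='1': occ=0, LF[4]=C('1')+0=2+0=2
L[5]='A': occ=1, LF[5]=C('A')+1=3+1=4
L[6]='0': occ=0, LF[6]=C('0')+0=1+0=1
L[7]='B': occ=1, LF[7]=C('B')+1=5+1=6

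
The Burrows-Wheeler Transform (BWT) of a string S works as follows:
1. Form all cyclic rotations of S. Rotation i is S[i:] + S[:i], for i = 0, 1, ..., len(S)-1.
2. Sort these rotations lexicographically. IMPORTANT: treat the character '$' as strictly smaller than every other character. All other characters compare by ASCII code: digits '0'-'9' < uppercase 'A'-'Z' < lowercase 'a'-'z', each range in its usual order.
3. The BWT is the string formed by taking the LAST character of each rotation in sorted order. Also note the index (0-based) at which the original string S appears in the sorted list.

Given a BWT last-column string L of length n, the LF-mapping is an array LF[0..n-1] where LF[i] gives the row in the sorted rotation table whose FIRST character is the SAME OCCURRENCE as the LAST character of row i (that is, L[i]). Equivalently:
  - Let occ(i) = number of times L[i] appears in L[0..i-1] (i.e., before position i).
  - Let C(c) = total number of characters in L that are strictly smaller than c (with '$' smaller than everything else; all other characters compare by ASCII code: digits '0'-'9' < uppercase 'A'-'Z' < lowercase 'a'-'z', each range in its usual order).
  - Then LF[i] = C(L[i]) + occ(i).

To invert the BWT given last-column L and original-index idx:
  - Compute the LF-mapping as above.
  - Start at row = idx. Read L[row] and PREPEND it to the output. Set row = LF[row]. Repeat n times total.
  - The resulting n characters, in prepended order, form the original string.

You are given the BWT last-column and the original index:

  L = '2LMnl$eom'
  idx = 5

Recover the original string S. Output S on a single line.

LF mapping: 1 2 3 7 5 0 4 8 6
Walk LF starting at row 5, prepending L[row]:
  step 1: row=5, L[5]='$', prepend. Next row=LF[5]=0
  step 2: row=0, L[0]='2', prepend. Next row=LF[0]=1
  step 3: row=1, L[1]='L', prepend. Next row=LF[1]=2
  step 4: row=2, L[2]='M', prepend. Next row=LF[2]=3
  step 5: row=3, L[3]='n', prepend. Next row=LF[3]=7
  step 6: row=7, L[7]='o', prepend. Next row=LF[7]=8
  step 7: row=8, L[8]='m', prepend. Next row=LF[8]=6
  step 8: row=6, L[6]='e', prepend. Next row=LF[6]=4
  step 9: row=4, L[4]='l', prepend. Next row=LF[4]=5
Reversed output: lemonML2$

Answer: lemonML2$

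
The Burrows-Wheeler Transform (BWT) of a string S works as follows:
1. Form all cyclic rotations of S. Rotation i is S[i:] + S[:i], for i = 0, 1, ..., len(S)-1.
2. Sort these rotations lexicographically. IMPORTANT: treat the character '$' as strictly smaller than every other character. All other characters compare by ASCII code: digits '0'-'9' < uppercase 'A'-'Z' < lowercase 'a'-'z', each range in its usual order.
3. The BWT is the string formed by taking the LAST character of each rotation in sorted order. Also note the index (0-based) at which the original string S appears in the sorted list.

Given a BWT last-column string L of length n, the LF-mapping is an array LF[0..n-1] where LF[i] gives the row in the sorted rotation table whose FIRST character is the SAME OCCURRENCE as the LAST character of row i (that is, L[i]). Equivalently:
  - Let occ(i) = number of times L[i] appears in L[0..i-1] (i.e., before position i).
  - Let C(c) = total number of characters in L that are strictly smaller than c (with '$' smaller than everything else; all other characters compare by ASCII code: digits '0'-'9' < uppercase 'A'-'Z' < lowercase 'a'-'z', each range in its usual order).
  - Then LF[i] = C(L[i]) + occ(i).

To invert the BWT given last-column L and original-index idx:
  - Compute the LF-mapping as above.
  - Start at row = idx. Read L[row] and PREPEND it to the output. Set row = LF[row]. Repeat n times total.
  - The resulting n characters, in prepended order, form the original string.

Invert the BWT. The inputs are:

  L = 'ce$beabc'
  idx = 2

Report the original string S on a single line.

LF mapping: 4 6 0 2 7 1 3 5
Walk LF starting at row 2, prepending L[row]:
  step 1: row=2, L[2]='$', prepend. Next row=LF[2]=0
  step 2: row=0, L[0]='c', prepend. Next row=LF[0]=4
  step 3: row=4, L[4]='e', prepend. Next row=LF[4]=7
  step 4: row=7, L[7]='c', prepend. Next row=LF[7]=5
  step 5: row=5, L[5]='a', prepend. Next row=LF[5]=1
  step 6: row=1, L[1]='e', prepend. Next row=LF[1]=6
  step 7: row=6, L[6]='b', prepend. Next row=LF[6]=3
  step 8: row=3, L[3]='b', prepend. Next row=LF[3]=2
Reversed output: bbeacec$

Answer: bbeacec$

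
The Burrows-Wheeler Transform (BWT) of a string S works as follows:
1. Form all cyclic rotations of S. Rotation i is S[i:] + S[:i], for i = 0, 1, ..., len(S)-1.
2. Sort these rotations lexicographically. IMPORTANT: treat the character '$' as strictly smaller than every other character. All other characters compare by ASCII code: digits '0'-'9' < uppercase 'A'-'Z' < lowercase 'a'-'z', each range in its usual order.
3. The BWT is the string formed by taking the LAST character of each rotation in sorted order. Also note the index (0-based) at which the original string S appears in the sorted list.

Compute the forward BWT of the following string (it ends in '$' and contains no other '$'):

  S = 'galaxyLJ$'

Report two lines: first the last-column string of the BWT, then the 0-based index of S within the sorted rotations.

All 9 rotations (rotation i = S[i:]+S[:i]):
  rot[0] = galaxyLJ$
  rot[1] = alaxyLJ$g
  rot[2] = laxyLJ$ga
  rot[3] = axyLJ$gal
  rot[4] = xyLJ$gala
  rot[5] = yLJ$galax
  rot[6] = LJ$galaxy
  rot[7] = J$galaxyL
  rot[8] = $galaxyLJ
Sorted (with $ < everything):
  sorted[0] = $galaxyLJ  (last char: 'J')
  sorted[1] = J$galaxyL  (last char: 'L')
  sorted[2] = LJ$galaxy  (last char: 'y')
  sorted[3] = alaxyLJ$g  (last char: 'g')
  sorted[4] = axyLJ$gal  (last char: 'l')
  sorted[5] = galaxyLJ$  (last char: '$')
  sorted[6] = laxyLJ$ga  (last char: 'a')
  sorted[7] = xyLJ$gala  (last char: 'a')
  sorted[8] = yLJ$galax  (last char: 'x')
Last column: JLygl$aax
Original string S is at sorted index 5

Answer: JLygl$aax
5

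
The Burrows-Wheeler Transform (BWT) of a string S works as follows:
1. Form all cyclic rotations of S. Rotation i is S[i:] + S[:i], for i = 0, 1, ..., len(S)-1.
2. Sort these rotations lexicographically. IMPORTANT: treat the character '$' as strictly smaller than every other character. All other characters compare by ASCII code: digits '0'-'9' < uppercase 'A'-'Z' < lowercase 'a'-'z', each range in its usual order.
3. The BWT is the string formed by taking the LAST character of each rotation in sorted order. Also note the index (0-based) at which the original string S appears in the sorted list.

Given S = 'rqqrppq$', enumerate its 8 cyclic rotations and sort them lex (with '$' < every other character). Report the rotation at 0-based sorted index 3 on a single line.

Answer: q$rqqrpp

Derivation:
All 8 rotations (rotation i = S[i:]+S[:i]):
  rot[0] = rqqrppq$
  rot[1] = qqrppq$r
  rot[2] = qrppq$rq
  rot[3] = rppq$rqq
  rot[4] = ppq$rqqr
  rot[5] = pq$rqqrp
  rot[6] = q$rqqrpp
  rot[7] = $rqqrppq
Sorted (with $ < everything):
  sorted[0] = $rqqrppq
  sorted[1] = ppq$rqqr
  sorted[2] = pq$rqqrp
  sorted[3] = q$rqqrpp
  sorted[4] = qqrppq$r
  sorted[5] = qrppq$rq
  sorted[6] = rppq$rqq
  sorted[7] = rqqrppq$
sorted[3] = q$rqqrpp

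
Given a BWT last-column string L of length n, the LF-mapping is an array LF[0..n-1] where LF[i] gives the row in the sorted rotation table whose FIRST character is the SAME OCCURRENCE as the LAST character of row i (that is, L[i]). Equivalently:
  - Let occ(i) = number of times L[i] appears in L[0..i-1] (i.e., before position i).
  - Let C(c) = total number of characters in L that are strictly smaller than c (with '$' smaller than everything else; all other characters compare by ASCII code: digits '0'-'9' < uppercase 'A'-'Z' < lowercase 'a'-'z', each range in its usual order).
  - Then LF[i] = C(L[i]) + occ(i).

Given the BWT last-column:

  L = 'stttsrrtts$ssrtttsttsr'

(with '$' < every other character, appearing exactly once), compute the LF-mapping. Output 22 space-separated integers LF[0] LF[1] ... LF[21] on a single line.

Answer: 5 12 13 14 6 1 2 15 16 7 0 8 9 3 17 18 19 10 20 21 11 4

Derivation:
Char counts: '$':1, 'r':4, 's':7, 't':10
C (first-col start): C('$')=0, C('r')=1, C('s')=5, C('t')=12
L[0]='s': occ=0, LF[0]=C('s')+0=5+0=5
L[1]='t': occ=0, LF[1]=C('t')+0=12+0=12
L[2]='t': occ=1, LF[2]=C('t')+1=12+1=13
L[3]='t': occ=2, LF[3]=C('t')+2=12+2=14
L[4]='s': occ=1, LF[4]=C('s')+1=5+1=6
L[5]='r': occ=0, LF[5]=C('r')+0=1+0=1
L[6]='r': occ=1, LF[6]=C('r')+1=1+1=2
L[7]='t': occ=3, LF[7]=C('t')+3=12+3=15
L[8]='t': occ=4, LF[8]=C('t')+4=12+4=16
L[9]='s': occ=2, LF[9]=C('s')+2=5+2=7
L[10]='$': occ=0, LF[10]=C('$')+0=0+0=0
L[11]='s': occ=3, LF[11]=C('s')+3=5+3=8
L[12]='s': occ=4, LF[12]=C('s')+4=5+4=9
L[13]='r': occ=2, LF[13]=C('r')+2=1+2=3
L[14]='t': occ=5, LF[14]=C('t')+5=12+5=17
L[15]='t': occ=6, LF[15]=C('t')+6=12+6=18
L[16]='t': occ=7, LF[16]=C('t')+7=12+7=19
L[17]='s': occ=5, LF[17]=C('s')+5=5+5=10
L[18]='t': occ=8, LF[18]=C('t')+8=12+8=20
L[19]='t': occ=9, LF[19]=C('t')+9=12+9=21
L[20]='s': occ=6, LF[20]=C('s')+6=5+6=11
L[21]='r': occ=3, LF[21]=C('r')+3=1+3=4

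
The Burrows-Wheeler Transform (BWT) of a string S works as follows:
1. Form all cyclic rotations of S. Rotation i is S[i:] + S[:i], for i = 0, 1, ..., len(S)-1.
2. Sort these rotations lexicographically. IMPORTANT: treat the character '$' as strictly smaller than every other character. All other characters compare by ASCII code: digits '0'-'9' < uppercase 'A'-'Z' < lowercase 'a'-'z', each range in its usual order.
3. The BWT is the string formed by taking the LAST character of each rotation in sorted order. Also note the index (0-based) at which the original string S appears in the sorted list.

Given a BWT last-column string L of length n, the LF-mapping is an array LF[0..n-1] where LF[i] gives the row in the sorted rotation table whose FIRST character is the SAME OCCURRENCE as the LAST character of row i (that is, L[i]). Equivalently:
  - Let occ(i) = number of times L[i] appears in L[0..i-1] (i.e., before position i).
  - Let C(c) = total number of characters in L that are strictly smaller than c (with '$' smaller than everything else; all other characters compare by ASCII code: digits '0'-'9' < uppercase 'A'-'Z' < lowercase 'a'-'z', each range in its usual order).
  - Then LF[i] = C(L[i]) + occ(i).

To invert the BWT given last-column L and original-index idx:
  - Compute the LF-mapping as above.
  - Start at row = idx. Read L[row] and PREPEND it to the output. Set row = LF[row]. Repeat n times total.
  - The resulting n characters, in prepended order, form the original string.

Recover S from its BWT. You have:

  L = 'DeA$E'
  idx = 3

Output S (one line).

Answer: EeAD$

Derivation:
LF mapping: 2 4 1 0 3
Walk LF starting at row 3, prepending L[row]:
  step 1: row=3, L[3]='$', prepend. Next row=LF[3]=0
  step 2: row=0, L[0]='D', prepend. Next row=LF[0]=2
  step 3: row=2, L[2]='A', prepend. Next row=LF[2]=1
  step 4: row=1, L[1]='e', prepend. Next row=LF[1]=4
  step 5: row=4, L[4]='E', prepend. Next row=LF[4]=3
Reversed output: EeAD$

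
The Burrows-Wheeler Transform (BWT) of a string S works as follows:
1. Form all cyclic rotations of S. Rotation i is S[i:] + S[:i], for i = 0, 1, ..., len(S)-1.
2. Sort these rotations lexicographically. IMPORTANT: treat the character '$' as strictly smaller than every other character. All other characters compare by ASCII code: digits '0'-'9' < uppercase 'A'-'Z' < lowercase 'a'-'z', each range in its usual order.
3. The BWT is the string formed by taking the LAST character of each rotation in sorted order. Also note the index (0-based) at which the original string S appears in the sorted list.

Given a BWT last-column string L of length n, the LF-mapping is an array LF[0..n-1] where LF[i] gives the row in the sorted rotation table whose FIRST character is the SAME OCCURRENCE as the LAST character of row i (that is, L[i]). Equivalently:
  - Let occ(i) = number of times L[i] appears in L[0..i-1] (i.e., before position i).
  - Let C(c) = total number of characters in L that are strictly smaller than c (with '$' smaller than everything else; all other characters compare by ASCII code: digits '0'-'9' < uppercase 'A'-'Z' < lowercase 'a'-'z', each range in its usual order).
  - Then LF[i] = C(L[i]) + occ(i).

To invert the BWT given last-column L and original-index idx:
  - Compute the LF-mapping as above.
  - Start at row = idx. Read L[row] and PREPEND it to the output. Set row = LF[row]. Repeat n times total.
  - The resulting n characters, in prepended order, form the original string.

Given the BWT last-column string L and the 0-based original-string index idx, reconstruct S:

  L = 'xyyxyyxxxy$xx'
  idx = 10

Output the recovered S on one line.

LF mapping: 1 8 9 2 10 11 3 4 5 12 0 6 7
Walk LF starting at row 10, prepending L[row]:
  step 1: row=10, L[10]='$', prepend. Next row=LF[10]=0
  step 2: row=0, L[0]='x', prepend. Next row=LF[0]=1
  step 3: row=1, L[1]='y', prepend. Next row=LF[1]=8
  step 4: row=8, L[8]='x', prepend. Next row=LF[8]=5
  step 5: row=5, L[5]='y', prepend. Next row=LF[5]=11
  step 6: row=11, L[11]='x', prepend. Next row=LF[11]=6
  step 7: row=6, L[6]='x', prepend. Next row=LF[6]=3
  step 8: row=3, L[3]='x', prepend. Next row=LF[3]=2
  step 9: row=2, L[2]='y', prepend. Next row=LF[2]=9
  step 10: row=9, L[9]='y', prepend. Next row=LF[9]=12
  step 11: row=12, L[12]='x', prepend. Next row=LF[12]=7
  step 12: row=7, L[7]='x', prepend. Next row=LF[7]=4
  step 13: row=4, L[4]='y', prepend. Next row=LF[4]=10
Reversed output: yxxyyxxxyxyx$

Answer: yxxyyxxxyxyx$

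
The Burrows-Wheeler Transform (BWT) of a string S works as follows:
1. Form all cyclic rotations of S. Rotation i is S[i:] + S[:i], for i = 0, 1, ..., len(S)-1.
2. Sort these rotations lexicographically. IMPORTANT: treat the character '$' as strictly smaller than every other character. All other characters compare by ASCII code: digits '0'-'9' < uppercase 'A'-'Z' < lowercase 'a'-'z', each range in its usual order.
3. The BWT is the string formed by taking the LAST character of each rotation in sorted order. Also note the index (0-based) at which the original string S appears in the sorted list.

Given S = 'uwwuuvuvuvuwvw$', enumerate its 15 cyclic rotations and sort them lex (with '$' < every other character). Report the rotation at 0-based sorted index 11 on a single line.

Answer: w$uwwuuvuvuvuwv

Derivation:
All 15 rotations (rotation i = S[i:]+S[:i]):
  rot[0] = uwwuuvuvuvuwvw$
  rot[1] = wwuuvuvuvuwvw$u
  rot[2] = wuuvuvuvuwvw$uw
  rot[3] = uuvuvuvuwvw$uww
  rot[4] = uvuvuvuwvw$uwwu
  rot[5] = vuvuvuwvw$uwwuu
  rot[6] = uvuvuwvw$uwwuuv
  rot[7] = vuvuwvw$uwwuuvu
  rot[8] = uvuwvw$uwwuuvuv
  rot[9] = vuwvw$uwwuuvuvu
  rot[10] = uwvw$uwwuuvuvuv
  rot[11] = wvw$uwwuuvuvuvu
  rot[12] = vw$uwwuuvuvuvuw
  rot[13] = w$uwwuuvuvuvuwv
  rot[14] = $uwwuuvuvuvuwvw
Sorted (with $ < everything):
  sorted[0] = $uwwuuvuvuvuwvw
  sorted[1] = uuvuvuvuwvw$uww
  sorted[2] = uvuvuvuwvw$uwwu
  sorted[3] = uvuvuwvw$uwwuuv
  sorted[4] = uvuwvw$uwwuuvuv
  sorted[5] = uwvw$uwwuuvuvuv
  sorted[6] = uwwuuvuvuvuwvw$
  sorted[7] = vuvuvuwvw$uwwuu
  sorted[8] = vuvuwvw$uwwuuvu
  sorted[9] = vuwvw$uwwuuvuvu
  sorted[10] = vw$uwwuuvuvuvuw
  sorted[11] = w$uwwuuvuvuvuwv
  sorted[12] = wuuvuvuvuwvw$uw
  sorted[13] = wvw$uwwuuvuvuvu
  sorted[14] = wwuuvuvuvuwvw$u
sorted[11] = w$uwwuuvuvuvuwv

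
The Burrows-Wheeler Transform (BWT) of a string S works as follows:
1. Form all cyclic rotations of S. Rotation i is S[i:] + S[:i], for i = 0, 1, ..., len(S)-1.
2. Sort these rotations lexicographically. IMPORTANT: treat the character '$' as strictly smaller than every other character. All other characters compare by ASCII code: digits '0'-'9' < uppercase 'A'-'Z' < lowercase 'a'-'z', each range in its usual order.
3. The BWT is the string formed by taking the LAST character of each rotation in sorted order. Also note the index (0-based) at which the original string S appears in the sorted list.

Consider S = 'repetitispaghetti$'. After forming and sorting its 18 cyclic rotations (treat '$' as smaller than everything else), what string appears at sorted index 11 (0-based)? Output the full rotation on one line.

All 18 rotations (rotation i = S[i:]+S[:i]):
  rot[0] = repetitispaghetti$
  rot[1] = epetitispaghetti$r
  rot[2] = petitispaghetti$re
  rot[3] = etitispaghetti$rep
  rot[4] = titispaghetti$repe
  rot[5] = itispaghetti$repet
  rot[6] = tispaghetti$repeti
  rot[7] = ispaghetti$repetit
  rot[8] = spaghetti$repetiti
  rot[9] = paghetti$repetitis
  rot[10] = aghetti$repetitisp
  rot[11] = ghetti$repetitispa
  rot[12] = hetti$repetitispag
  rot[13] = etti$repetitispagh
  rot[14] = tti$repetitispaghe
  rot[15] = ti$repetitispaghet
  rot[16] = i$repetitispaghett
  rot[17] = $repetitispaghetti
Sorted (with $ < everything):
  sorted[0] = $repetitispaghetti
  sorted[1] = aghetti$repetitisp
  sorted[2] = epetitispaghetti$r
  sorted[3] = etitispaghetti$rep
  sorted[4] = etti$repetitispagh
  sorted[5] = ghetti$repetitispa
  sorted[6] = hetti$repetitispag
  sorted[7] = i$repetitispaghett
  sorted[8] = ispaghetti$repetit
  sorted[9] = itispaghetti$repet
  sorted[10] = paghetti$repetitis
  sorted[11] = petitispaghetti$re
  sorted[12] = repetitispaghetti$
  sorted[13] = spaghetti$repetiti
  sorted[14] = ti$repetitispaghet
  sorted[15] = tispaghetti$repeti
  sorted[16] = titispaghetti$repe
  sorted[17] = tti$repetitispaghe
sorted[11] = petitispaghetti$re

Answer: petitispaghetti$re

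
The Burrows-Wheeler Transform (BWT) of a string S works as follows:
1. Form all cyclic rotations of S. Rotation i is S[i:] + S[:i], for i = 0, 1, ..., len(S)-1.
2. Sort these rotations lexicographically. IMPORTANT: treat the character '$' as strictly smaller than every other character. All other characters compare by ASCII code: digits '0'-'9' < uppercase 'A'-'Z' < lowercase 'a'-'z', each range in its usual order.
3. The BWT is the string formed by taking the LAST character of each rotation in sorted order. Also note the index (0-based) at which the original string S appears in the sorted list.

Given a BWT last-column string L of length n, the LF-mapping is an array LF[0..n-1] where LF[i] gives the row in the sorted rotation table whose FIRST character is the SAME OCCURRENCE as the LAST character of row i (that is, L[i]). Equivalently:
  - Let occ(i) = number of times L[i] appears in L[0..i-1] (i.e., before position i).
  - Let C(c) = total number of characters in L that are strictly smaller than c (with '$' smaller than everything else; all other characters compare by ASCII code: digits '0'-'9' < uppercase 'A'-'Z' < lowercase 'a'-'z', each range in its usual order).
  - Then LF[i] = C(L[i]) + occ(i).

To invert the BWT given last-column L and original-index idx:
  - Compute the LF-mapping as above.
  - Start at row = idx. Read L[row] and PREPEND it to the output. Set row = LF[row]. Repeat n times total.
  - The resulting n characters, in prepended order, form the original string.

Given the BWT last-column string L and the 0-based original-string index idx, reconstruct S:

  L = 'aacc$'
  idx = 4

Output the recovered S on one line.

LF mapping: 1 2 3 4 0
Walk LF starting at row 4, prepending L[row]:
  step 1: row=4, L[4]='$', prepend. Next row=LF[4]=0
  step 2: row=0, L[0]='a', prepend. Next row=LF[0]=1
  step 3: row=1, L[1]='a', prepend. Next row=LF[1]=2
  step 4: row=2, L[2]='c', prepend. Next row=LF[2]=3
  step 5: row=3, L[3]='c', prepend. Next row=LF[3]=4
Reversed output: ccaa$

Answer: ccaa$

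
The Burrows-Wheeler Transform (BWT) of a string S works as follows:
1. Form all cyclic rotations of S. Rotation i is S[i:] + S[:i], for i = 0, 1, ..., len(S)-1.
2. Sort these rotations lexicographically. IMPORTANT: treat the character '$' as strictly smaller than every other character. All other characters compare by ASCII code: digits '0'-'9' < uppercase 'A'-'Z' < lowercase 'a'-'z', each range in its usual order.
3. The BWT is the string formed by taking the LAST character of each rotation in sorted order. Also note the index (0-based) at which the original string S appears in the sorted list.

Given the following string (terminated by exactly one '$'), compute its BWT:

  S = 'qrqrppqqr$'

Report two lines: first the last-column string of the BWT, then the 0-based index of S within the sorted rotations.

Answer: rrppqr$qqq
6

Derivation:
All 10 rotations (rotation i = S[i:]+S[:i]):
  rot[0] = qrqrppqqr$
  rot[1] = rqrppqqr$q
  rot[2] = qrppqqr$qr
  rot[3] = rppqqr$qrq
  rot[4] = ppqqr$qrqr
  rot[5] = pqqr$qrqrp
  rot[6] = qqr$qrqrpp
  rot[7] = qr$qrqrppq
  rot[8] = r$qrqrppqq
  rot[9] = $qrqrppqqr
Sorted (with $ < everything):
  sorted[0] = $qrqrppqqr  (last char: 'r')
  sorted[1] = ppqqr$qrqr  (last char: 'r')
  sorted[2] = pqqr$qrqrp  (last char: 'p')
  sorted[3] = qqr$qrqrpp  (last char: 'p')
  sorted[4] = qr$qrqrppq  (last char: 'q')
  sorted[5] = qrppqqr$qr  (last char: 'r')
  sorted[6] = qrqrppqqr$  (last char: '$')
  sorted[7] = r$qrqrppqq  (last char: 'q')
  sorted[8] = rppqqr$qrq  (last char: 'q')
  sorted[9] = rqrppqqr$q  (last char: 'q')
Last column: rrppqr$qqq
Original string S is at sorted index 6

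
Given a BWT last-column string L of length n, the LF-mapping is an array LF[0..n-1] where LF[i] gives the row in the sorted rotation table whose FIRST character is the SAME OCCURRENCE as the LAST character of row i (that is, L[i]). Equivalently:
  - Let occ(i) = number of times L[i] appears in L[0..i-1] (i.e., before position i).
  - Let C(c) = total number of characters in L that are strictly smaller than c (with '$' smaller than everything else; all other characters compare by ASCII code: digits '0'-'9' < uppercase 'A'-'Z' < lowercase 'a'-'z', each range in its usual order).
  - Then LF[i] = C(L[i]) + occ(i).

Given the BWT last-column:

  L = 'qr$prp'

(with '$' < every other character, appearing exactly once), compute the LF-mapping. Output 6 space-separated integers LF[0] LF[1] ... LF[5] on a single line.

Answer: 3 4 0 1 5 2

Derivation:
Char counts: '$':1, 'p':2, 'q':1, 'r':2
C (first-col start): C('$')=0, C('p')=1, C('q')=3, C('r')=4
L[0]='q': occ=0, LF[0]=C('q')+0=3+0=3
L[1]='r': occ=0, LF[1]=C('r')+0=4+0=4
L[2]='$': occ=0, LF[2]=C('$')+0=0+0=0
L[3]='p': occ=0, LF[3]=C('p')+0=1+0=1
L[4]='r': occ=1, LF[4]=C('r')+1=4+1=5
L[5]='p': occ=1, LF[5]=C('p')+1=1+1=2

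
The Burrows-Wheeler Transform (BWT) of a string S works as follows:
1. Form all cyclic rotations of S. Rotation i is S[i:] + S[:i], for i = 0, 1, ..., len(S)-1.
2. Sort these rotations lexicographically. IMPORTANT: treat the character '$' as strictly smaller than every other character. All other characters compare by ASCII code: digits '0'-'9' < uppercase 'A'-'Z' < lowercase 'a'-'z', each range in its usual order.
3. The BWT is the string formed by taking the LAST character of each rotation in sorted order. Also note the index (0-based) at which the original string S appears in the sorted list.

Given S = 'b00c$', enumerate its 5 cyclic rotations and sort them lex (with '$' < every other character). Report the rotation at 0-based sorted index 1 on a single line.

Answer: 00c$b

Derivation:
All 5 rotations (rotation i = S[i:]+S[:i]):
  rot[0] = b00c$
  rot[1] = 00c$b
  rot[2] = 0c$b0
  rot[3] = c$b00
  rot[4] = $b00c
Sorted (with $ < everything):
  sorted[0] = $b00c
  sorted[1] = 00c$b
  sorted[2] = 0c$b0
  sorted[3] = b00c$
  sorted[4] = c$b00
sorted[1] = 00c$b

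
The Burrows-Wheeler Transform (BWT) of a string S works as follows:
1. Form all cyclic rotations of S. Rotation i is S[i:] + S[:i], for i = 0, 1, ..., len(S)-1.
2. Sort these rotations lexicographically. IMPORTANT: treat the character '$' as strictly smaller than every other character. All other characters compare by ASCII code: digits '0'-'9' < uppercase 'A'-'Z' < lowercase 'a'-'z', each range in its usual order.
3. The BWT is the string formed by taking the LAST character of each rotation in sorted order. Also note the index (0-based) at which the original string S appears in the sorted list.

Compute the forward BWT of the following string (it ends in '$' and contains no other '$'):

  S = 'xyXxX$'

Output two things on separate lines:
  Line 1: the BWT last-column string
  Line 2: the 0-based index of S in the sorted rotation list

All 6 rotations (rotation i = S[i:]+S[:i]):
  rot[0] = xyXxX$
  rot[1] = yXxX$x
  rot[2] = XxX$xy
  rot[3] = xX$xyX
  rot[4] = X$xyXx
  rot[5] = $xyXxX
Sorted (with $ < everything):
  sorted[0] = $xyXxX  (last char: 'X')
  sorted[1] = X$xyXx  (last char: 'x')
  sorted[2] = XxX$xy  (last char: 'y')
  sorted[3] = xX$xyX  (last char: 'X')
  sorted[4] = xyXxX$  (last char: '$')
  sorted[5] = yXxX$x  (last char: 'x')
Last column: XxyX$x
Original string S is at sorted index 4

Answer: XxyX$x
4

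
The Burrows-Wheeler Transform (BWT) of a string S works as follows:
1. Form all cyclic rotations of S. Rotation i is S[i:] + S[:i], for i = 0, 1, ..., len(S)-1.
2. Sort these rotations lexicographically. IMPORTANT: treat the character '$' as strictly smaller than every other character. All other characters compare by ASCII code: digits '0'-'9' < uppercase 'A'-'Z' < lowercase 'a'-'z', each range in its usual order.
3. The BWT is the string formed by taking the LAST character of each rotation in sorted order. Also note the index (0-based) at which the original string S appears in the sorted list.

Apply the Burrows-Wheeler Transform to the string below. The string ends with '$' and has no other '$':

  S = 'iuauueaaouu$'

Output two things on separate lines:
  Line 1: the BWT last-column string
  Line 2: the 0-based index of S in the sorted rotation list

Answer: ueauu$auiuoa
5

Derivation:
All 12 rotations (rotation i = S[i:]+S[:i]):
  rot[0] = iuauueaaouu$
  rot[1] = uauueaaouu$i
  rot[2] = auueaaouu$iu
  rot[3] = uueaaouu$iua
  rot[4] = ueaaouu$iuau
  rot[5] = eaaouu$iuauu
  rot[6] = aaouu$iuauue
  rot[7] = aouu$iuauuea
  rot[8] = ouu$iuauueaa
  rot[9] = uu$iuauueaao
  rot[10] = u$iuauueaaou
  rot[11] = $iuauueaaouu
Sorted (with $ < everything):
  sorted[0] = $iuauueaaouu  (last char: 'u')
  sorted[1] = aaouu$iuauue  (last char: 'e')
  sorted[2] = aouu$iuauuea  (last char: 'a')
  sorted[3] = auueaaouu$iu  (last char: 'u')
  sorted[4] = eaaouu$iuauu  (last char: 'u')
  sorted[5] = iuauueaaouu$  (last char: '$')
  sorted[6] = ouu$iuauueaa  (last char: 'a')
  sorted[7] = u$iuauueaaou  (last char: 'u')
  sorted[8] = uauueaaouu$i  (last char: 'i')
  sorted[9] = ueaaouu$iuau  (last char: 'u')
  sorted[10] = uu$iuauueaao  (last char: 'o')
  sorted[11] = uueaaouu$iua  (last char: 'a')
Last column: ueauu$auiuoa
Original string S is at sorted index 5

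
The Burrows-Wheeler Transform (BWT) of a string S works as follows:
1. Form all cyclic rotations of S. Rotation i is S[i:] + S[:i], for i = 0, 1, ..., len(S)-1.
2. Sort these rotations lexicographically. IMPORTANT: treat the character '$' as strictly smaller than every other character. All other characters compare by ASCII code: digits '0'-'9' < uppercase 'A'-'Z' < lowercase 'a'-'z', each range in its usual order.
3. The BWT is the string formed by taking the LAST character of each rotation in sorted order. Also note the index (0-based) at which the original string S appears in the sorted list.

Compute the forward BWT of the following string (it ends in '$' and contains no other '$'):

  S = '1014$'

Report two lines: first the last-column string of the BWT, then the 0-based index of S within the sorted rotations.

All 5 rotations (rotation i = S[i:]+S[:i]):
  rot[0] = 1014$
  rot[1] = 014$1
  rot[2] = 14$10
  rot[3] = 4$101
  rot[4] = $1014
Sorted (with $ < everything):
  sorted[0] = $1014  (last char: '4')
  sorted[1] = 014$1  (last char: '1')
  sorted[2] = 1014$  (last char: '$')
  sorted[3] = 14$10  (last char: '0')
  sorted[4] = 4$101  (last char: '1')
Last column: 41$01
Original string S is at sorted index 2

Answer: 41$01
2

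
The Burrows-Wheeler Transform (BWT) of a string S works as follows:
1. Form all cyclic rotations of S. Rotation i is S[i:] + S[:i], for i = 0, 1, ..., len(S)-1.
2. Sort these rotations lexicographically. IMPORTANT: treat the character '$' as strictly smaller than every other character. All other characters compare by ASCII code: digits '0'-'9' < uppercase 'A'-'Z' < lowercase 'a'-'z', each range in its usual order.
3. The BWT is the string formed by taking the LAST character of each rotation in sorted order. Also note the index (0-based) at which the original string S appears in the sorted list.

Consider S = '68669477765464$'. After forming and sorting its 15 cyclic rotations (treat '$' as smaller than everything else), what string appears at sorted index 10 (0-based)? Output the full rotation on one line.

All 15 rotations (rotation i = S[i:]+S[:i]):
  rot[0] = 68669477765464$
  rot[1] = 8669477765464$6
  rot[2] = 669477765464$68
  rot[3] = 69477765464$686
  rot[4] = 9477765464$6866
  rot[5] = 477765464$68669
  rot[6] = 77765464$686694
  rot[7] = 7765464$6866947
  rot[8] = 765464$68669477
  rot[9] = 65464$686694777
  rot[10] = 5464$6866947776
  rot[11] = 464$68669477765
  rot[12] = 64$686694777654
  rot[13] = 4$6866947776546
  rot[14] = $68669477765464
Sorted (with $ < everything):
  sorted[0] = $68669477765464
  sorted[1] = 4$6866947776546
  sorted[2] = 464$68669477765
  sorted[3] = 477765464$68669
  sorted[4] = 5464$6866947776
  sorted[5] = 64$686694777654
  sorted[6] = 65464$686694777
  sorted[7] = 669477765464$68
  sorted[8] = 68669477765464$
  sorted[9] = 69477765464$686
  sorted[10] = 765464$68669477
  sorted[11] = 7765464$6866947
  sorted[12] = 77765464$686694
  sorted[13] = 8669477765464$6
  sorted[14] = 9477765464$6866
sorted[10] = 765464$68669477

Answer: 765464$68669477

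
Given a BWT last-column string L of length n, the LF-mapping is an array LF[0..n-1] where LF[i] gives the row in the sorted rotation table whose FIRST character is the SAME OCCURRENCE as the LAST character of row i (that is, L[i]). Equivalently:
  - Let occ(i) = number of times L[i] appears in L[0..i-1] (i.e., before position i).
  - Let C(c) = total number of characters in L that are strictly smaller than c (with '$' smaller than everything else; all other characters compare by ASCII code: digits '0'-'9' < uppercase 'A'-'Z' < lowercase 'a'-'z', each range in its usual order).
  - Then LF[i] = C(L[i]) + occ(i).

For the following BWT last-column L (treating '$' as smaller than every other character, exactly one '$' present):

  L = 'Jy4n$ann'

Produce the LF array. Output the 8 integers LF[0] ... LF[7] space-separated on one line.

Char counts: '$':1, '4':1, 'J':1, 'a':1, 'n':3, 'y':1
C (first-col start): C('$')=0, C('4')=1, C('J')=2, C('a')=3, C('n')=4, C('y')=7
L[0]='J': occ=0, LF[0]=C('J')+0=2+0=2
L[1]='y': occ=0, LF[1]=C('y')+0=7+0=7
L[2]='4': occ=0, LF[2]=C('4')+0=1+0=1
L[3]='n': occ=0, LF[3]=C('n')+0=4+0=4
L[4]='$': occ=0, LF[4]=C('$')+0=0+0=0
L[5]='a': occ=0, LF[5]=C('a')+0=3+0=3
L[6]='n': occ=1, LF[6]=C('n')+1=4+1=5
L[7]='n': occ=2, LF[7]=C('n')+2=4+2=6

Answer: 2 7 1 4 0 3 5 6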